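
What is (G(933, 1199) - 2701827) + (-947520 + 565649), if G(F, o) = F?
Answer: -3082765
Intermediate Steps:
(G(933, 1199) - 2701827) + (-947520 + 565649) = (933 - 2701827) + (-947520 + 565649) = -2700894 - 381871 = -3082765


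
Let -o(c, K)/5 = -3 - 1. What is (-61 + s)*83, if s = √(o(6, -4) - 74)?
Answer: -5063 + 249*I*√6 ≈ -5063.0 + 609.92*I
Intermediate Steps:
o(c, K) = 20 (o(c, K) = -5*(-3 - 1) = -5*(-4) = 20)
s = 3*I*√6 (s = √(20 - 74) = √(-54) = 3*I*√6 ≈ 7.3485*I)
(-61 + s)*83 = (-61 + 3*I*√6)*83 = -5063 + 249*I*√6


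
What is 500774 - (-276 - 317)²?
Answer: 149125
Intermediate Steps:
500774 - (-276 - 317)² = 500774 - 1*(-593)² = 500774 - 1*351649 = 500774 - 351649 = 149125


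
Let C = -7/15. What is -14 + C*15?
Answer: -21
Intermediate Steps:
C = -7/15 (C = -7*1/15 = -7/15 ≈ -0.46667)
-14 + C*15 = -14 - 7/15*15 = -14 - 7 = -21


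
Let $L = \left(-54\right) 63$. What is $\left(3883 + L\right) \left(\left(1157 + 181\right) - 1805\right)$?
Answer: $-224627$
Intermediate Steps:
$L = -3402$
$\left(3883 + L\right) \left(\left(1157 + 181\right) - 1805\right) = \left(3883 - 3402\right) \left(\left(1157 + 181\right) - 1805\right) = 481 \left(1338 - 1805\right) = 481 \left(-467\right) = -224627$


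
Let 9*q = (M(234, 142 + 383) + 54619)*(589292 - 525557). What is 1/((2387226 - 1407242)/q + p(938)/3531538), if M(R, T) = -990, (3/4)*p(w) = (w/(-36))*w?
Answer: -54319290228479115/361059842264434 ≈ -150.44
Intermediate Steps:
p(w) = -w²/27 (p(w) = 4*((w/(-36))*w)/3 = 4*((w*(-1/36))*w)/3 = 4*((-w/36)*w)/3 = 4*(-w²/36)/3 = -w²/27)
q = 1139348105/3 (q = ((-990 + 54619)*(589292 - 525557))/9 = (53629*63735)/9 = (⅑)*3418044315 = 1139348105/3 ≈ 3.7978e+8)
1/((2387226 - 1407242)/q + p(938)/3531538) = 1/((2387226 - 1407242)/(1139348105/3) - 1/27*938²/3531538) = 1/(979984*(3/1139348105) - 1/27*879844*(1/3531538)) = 1/(2939952/1139348105 - 879844/27*1/3531538) = 1/(2939952/1139348105 - 439922/47675763) = 1/(-361059842264434/54319290228479115) = -54319290228479115/361059842264434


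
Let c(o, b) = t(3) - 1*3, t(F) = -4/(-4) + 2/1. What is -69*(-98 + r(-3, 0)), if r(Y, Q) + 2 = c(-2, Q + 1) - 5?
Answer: 7245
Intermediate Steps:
t(F) = 3 (t(F) = -4*(-¼) + 2*1 = 1 + 2 = 3)
c(o, b) = 0 (c(o, b) = 3 - 1*3 = 3 - 3 = 0)
r(Y, Q) = -7 (r(Y, Q) = -2 + (0 - 5) = -2 - 5 = -7)
-69*(-98 + r(-3, 0)) = -69*(-98 - 7) = -69*(-105) = 7245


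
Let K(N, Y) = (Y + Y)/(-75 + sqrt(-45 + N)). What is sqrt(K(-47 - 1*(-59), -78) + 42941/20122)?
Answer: sqrt(42941/20122 + 156/(75 - I*sqrt(33))) ≈ 2.0502 + 0.03863*I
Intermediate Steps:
K(N, Y) = 2*Y/(-75 + sqrt(-45 + N)) (K(N, Y) = (2*Y)/(-75 + sqrt(-45 + N)) = 2*Y/(-75 + sqrt(-45 + N)))
sqrt(K(-47 - 1*(-59), -78) + 42941/20122) = sqrt(2*(-78)/(-75 + sqrt(-45 + (-47 - 1*(-59)))) + 42941/20122) = sqrt(2*(-78)/(-75 + sqrt(-45 + (-47 + 59))) + 42941*(1/20122)) = sqrt(2*(-78)/(-75 + sqrt(-45 + 12)) + 42941/20122) = sqrt(2*(-78)/(-75 + sqrt(-33)) + 42941/20122) = sqrt(2*(-78)/(-75 + I*sqrt(33)) + 42941/20122) = sqrt(-156/(-75 + I*sqrt(33)) + 42941/20122) = sqrt(42941/20122 - 156/(-75 + I*sqrt(33)))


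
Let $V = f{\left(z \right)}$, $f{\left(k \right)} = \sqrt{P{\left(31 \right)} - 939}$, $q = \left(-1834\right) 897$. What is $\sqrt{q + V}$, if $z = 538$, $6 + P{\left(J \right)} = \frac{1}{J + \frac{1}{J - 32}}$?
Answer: $\frac{\sqrt{-1480588200 + 30 i \sqrt{850470}}}{30} \approx 0.011983 + 1282.6 i$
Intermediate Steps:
$P{\left(J \right)} = -6 + \frac{1}{J + \frac{1}{-32 + J}}$ ($P{\left(J \right)} = -6 + \frac{1}{J + \frac{1}{J - 32}} = -6 + \frac{1}{J + \frac{1}{-32 + J}}$)
$q = -1645098$
$f{\left(k \right)} = \frac{i \sqrt{850470}}{30}$ ($f{\left(k \right)} = \sqrt{\frac{-38 - 6 \cdot 31^{2} + 193 \cdot 31}{1 + 31^{2} - 992} - 939} = \sqrt{\frac{-38 - 5766 + 5983}{1 + 961 - 992} - 939} = \sqrt{\frac{-38 - 5766 + 5983}{-30} - 939} = \sqrt{\left(- \frac{1}{30}\right) 179 - 939} = \sqrt{- \frac{179}{30} - 939} = \sqrt{- \frac{28349}{30}} = \frac{i \sqrt{850470}}{30}$)
$V = \frac{i \sqrt{850470}}{30} \approx 30.74 i$
$\sqrt{q + V} = \sqrt{-1645098 + \frac{i \sqrt{850470}}{30}}$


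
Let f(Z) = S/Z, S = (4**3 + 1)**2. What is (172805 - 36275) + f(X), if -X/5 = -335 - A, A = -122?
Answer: 29081735/213 ≈ 1.3653e+5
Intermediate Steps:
S = 4225 (S = (64 + 1)**2 = 65**2 = 4225)
X = 1065 (X = -5*(-335 - 1*(-122)) = -5*(-335 + 122) = -5*(-213) = 1065)
f(Z) = 4225/Z
(172805 - 36275) + f(X) = (172805 - 36275) + 4225/1065 = 136530 + 4225*(1/1065) = 136530 + 845/213 = 29081735/213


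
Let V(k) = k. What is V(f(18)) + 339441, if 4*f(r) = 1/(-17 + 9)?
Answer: 10862111/32 ≈ 3.3944e+5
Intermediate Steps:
f(r) = -1/32 (f(r) = 1/(4*(-17 + 9)) = (¼)/(-8) = (¼)*(-⅛) = -1/32)
V(f(18)) + 339441 = -1/32 + 339441 = 10862111/32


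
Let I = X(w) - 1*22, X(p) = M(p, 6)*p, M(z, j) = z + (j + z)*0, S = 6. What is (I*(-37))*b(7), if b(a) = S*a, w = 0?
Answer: 34188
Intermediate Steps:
M(z, j) = z (M(z, j) = z + 0 = z)
b(a) = 6*a
X(p) = p**2 (X(p) = p*p = p**2)
I = -22 (I = 0**2 - 1*22 = 0 - 22 = -22)
(I*(-37))*b(7) = (-22*(-37))*(6*7) = 814*42 = 34188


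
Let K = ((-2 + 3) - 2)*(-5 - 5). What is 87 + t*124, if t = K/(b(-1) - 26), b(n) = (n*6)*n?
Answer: 25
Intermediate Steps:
b(n) = 6*n**2 (b(n) = (6*n)*n = 6*n**2)
K = 10 (K = (1 - 2)*(-10) = -1*(-10) = 10)
t = -1/2 (t = 10/(6*(-1)**2 - 26) = 10/(6*1 - 26) = 10/(6 - 26) = 10/(-20) = 10*(-1/20) = -1/2 ≈ -0.50000)
87 + t*124 = 87 - 1/2*124 = 87 - 62 = 25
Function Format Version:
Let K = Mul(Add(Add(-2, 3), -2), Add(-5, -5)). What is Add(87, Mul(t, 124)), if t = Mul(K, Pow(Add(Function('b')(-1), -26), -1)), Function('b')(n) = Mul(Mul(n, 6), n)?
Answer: 25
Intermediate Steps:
Function('b')(n) = Mul(6, Pow(n, 2)) (Function('b')(n) = Mul(Mul(6, n), n) = Mul(6, Pow(n, 2)))
K = 10 (K = Mul(Add(1, -2), -10) = Mul(-1, -10) = 10)
t = Rational(-1, 2) (t = Mul(10, Pow(Add(Mul(6, Pow(-1, 2)), -26), -1)) = Mul(10, Pow(Add(Mul(6, 1), -26), -1)) = Mul(10, Pow(Add(6, -26), -1)) = Mul(10, Pow(-20, -1)) = Mul(10, Rational(-1, 20)) = Rational(-1, 2) ≈ -0.50000)
Add(87, Mul(t, 124)) = Add(87, Mul(Rational(-1, 2), 124)) = Add(87, -62) = 25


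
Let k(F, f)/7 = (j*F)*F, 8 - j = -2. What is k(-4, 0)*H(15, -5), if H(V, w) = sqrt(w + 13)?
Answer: 2240*sqrt(2) ≈ 3167.8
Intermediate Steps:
j = 10 (j = 8 - 1*(-2) = 8 + 2 = 10)
H(V, w) = sqrt(13 + w)
k(F, f) = 70*F**2 (k(F, f) = 7*((10*F)*F) = 7*(10*F**2) = 70*F**2)
k(-4, 0)*H(15, -5) = (70*(-4)**2)*sqrt(13 - 5) = (70*16)*sqrt(8) = 1120*(2*sqrt(2)) = 2240*sqrt(2)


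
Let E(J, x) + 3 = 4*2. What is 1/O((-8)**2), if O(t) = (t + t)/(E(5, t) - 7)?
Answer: -1/64 ≈ -0.015625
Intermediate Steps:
E(J, x) = 5 (E(J, x) = -3 + 4*2 = -3 + 8 = 5)
O(t) = -t (O(t) = (t + t)/(5 - 7) = (2*t)/(-2) = (2*t)*(-1/2) = -t)
1/O((-8)**2) = 1/(-1*(-8)**2) = 1/(-1*64) = 1/(-64) = -1/64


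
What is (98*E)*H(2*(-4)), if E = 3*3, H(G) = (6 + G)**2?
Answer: 3528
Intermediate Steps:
E = 9
(98*E)*H(2*(-4)) = (98*9)*(6 + 2*(-4))**2 = 882*(6 - 8)**2 = 882*(-2)**2 = 882*4 = 3528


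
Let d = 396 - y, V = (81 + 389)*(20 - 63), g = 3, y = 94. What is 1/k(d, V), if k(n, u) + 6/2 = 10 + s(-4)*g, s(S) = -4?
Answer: -1/5 ≈ -0.20000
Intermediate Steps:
V = -20210 (V = 470*(-43) = -20210)
d = 302 (d = 396 - 1*94 = 396 - 94 = 302)
k(n, u) = -5 (k(n, u) = -3 + (10 - 4*3) = -3 + (10 - 12) = -3 - 2 = -5)
1/k(d, V) = 1/(-5) = -1/5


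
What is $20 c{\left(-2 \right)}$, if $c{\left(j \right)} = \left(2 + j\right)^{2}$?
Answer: $0$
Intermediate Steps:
$20 c{\left(-2 \right)} = 20 \left(2 - 2\right)^{2} = 20 \cdot 0^{2} = 20 \cdot 0 = 0$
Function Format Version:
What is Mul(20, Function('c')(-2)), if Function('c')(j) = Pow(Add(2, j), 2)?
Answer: 0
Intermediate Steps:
Mul(20, Function('c')(-2)) = Mul(20, Pow(Add(2, -2), 2)) = Mul(20, Pow(0, 2)) = Mul(20, 0) = 0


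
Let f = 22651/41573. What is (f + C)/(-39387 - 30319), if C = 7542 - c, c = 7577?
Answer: 716202/1448943769 ≈ 0.00049429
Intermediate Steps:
C = -35 (C = 7542 - 1*7577 = 7542 - 7577 = -35)
f = 22651/41573 (f = 22651*(1/41573) = 22651/41573 ≈ 0.54485)
(f + C)/(-39387 - 30319) = (22651/41573 - 35)/(-39387 - 30319) = -1432404/41573/(-69706) = -1432404/41573*(-1/69706) = 716202/1448943769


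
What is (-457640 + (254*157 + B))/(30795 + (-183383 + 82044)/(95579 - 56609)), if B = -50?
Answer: -16282133640/1199979811 ≈ -13.569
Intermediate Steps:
(-457640 + (254*157 + B))/(30795 + (-183383 + 82044)/(95579 - 56609)) = (-457640 + (254*157 - 50))/(30795 + (-183383 + 82044)/(95579 - 56609)) = (-457640 + (39878 - 50))/(30795 - 101339/38970) = (-457640 + 39828)/(30795 - 101339*1/38970) = -417812/(30795 - 101339/38970) = -417812/1199979811/38970 = -417812*38970/1199979811 = -16282133640/1199979811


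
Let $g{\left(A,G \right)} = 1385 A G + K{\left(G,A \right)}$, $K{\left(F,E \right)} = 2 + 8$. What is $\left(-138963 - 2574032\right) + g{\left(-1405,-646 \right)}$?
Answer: $1254354565$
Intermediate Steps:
$K{\left(F,E \right)} = 10$
$g{\left(A,G \right)} = 10 + 1385 A G$ ($g{\left(A,G \right)} = 1385 A G + 10 = 10 + 1385 A G$)
$\left(-138963 - 2574032\right) + g{\left(-1405,-646 \right)} = \left(-138963 - 2574032\right) + \left(10 + 1385 \left(-1405\right) \left(-646\right)\right) = -2712995 + \left(10 + 1257067550\right) = -2712995 + 1257067560 = 1254354565$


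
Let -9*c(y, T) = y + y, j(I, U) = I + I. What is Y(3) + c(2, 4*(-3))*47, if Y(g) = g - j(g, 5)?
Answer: -215/9 ≈ -23.889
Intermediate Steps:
j(I, U) = 2*I
c(y, T) = -2*y/9 (c(y, T) = -(y + y)/9 = -2*y/9)
Y(g) = -g (Y(g) = g - 2*g = -g)
Y(3) + c(2, 4*(-3))*47 = -1*3 - 2/9*2*47 = -3 - 4/9*47 = -3 - 188/9 = -215/9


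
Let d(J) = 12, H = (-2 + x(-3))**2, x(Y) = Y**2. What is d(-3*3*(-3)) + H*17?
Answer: 845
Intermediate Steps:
H = 49 (H = (-2 + (-3)**2)**2 = (-2 + 9)**2 = 7**2 = 49)
d(-3*3*(-3)) + H*17 = 12 + 49*17 = 12 + 833 = 845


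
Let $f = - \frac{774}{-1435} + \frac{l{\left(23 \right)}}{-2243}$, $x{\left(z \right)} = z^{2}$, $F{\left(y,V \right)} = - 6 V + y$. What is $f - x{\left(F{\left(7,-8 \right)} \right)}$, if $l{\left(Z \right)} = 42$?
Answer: $- \frac{9734906813}{3218705} \approx -3024.5$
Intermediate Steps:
$F{\left(y,V \right)} = y - 6 V$
$f = \frac{1675812}{3218705}$ ($f = - \frac{774}{-1435} + \frac{42}{-2243} = \left(-774\right) \left(- \frac{1}{1435}\right) + 42 \left(- \frac{1}{2243}\right) = \frac{774}{1435} - \frac{42}{2243} = \frac{1675812}{3218705} \approx 0.52065$)
$f - x{\left(F{\left(7,-8 \right)} \right)} = \frac{1675812}{3218705} - \left(7 - -48\right)^{2} = \frac{1675812}{3218705} - \left(7 + 48\right)^{2} = \frac{1675812}{3218705} - 55^{2} = \frac{1675812}{3218705} - 3025 = - \frac{9734906813}{3218705}$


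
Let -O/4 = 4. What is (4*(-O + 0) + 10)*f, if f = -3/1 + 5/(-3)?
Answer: -1036/3 ≈ -345.33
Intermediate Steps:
O = -16 (O = -4*4 = -16)
f = -14/3 (f = -3*1 + 5*(-1/3) = -3 - 5/3 = -14/3 ≈ -4.6667)
(4*(-O + 0) + 10)*f = (4*(-1*(-16) + 0) + 10)*(-14/3) = (4*(16 + 0) + 10)*(-14/3) = (4*16 + 10)*(-14/3) = (64 + 10)*(-14/3) = 74*(-14/3) = -1036/3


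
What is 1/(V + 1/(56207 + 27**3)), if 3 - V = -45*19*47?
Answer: 75890/3049867321 ≈ 2.4883e-5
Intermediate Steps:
V = 40188 (V = 3 - (-45*19)*47 = 3 - (-855)*47 = 3 - 1*(-40185) = 3 + 40185 = 40188)
1/(V + 1/(56207 + 27**3)) = 1/(40188 + 1/(56207 + 27**3)) = 1/(40188 + 1/(56207 + 19683)) = 1/(40188 + 1/75890) = 1/(3049867321/75890) = 75890/3049867321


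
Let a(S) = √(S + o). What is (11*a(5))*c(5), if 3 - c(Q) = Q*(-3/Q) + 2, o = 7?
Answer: 88*√3 ≈ 152.42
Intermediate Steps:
a(S) = √(7 + S) (a(S) = √(S + 7) = √(7 + S))
c(Q) = 4 (c(Q) = 3 - (Q*(-3/Q) + 2) = 3 - (-3 + 2) = 3 - 1*(-1) = 3 + 1 = 4)
(11*a(5))*c(5) = (11*√(7 + 5))*4 = (11*√12)*4 = (11*(2*√3))*4 = (22*√3)*4 = 88*√3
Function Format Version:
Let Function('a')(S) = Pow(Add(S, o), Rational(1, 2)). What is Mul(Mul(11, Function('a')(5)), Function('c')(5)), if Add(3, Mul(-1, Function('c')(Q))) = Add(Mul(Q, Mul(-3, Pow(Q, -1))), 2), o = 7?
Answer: Mul(88, Pow(3, Rational(1, 2))) ≈ 152.42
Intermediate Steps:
Function('a')(S) = Pow(Add(7, S), Rational(1, 2)) (Function('a')(S) = Pow(Add(S, 7), Rational(1, 2)) = Pow(Add(7, S), Rational(1, 2)))
Function('c')(Q) = 4 (Function('c')(Q) = Add(3, Mul(-1, Add(Mul(Q, Mul(-3, Pow(Q, -1))), 2))) = Add(3, Mul(-1, Add(-3, 2))) = Add(3, Mul(-1, -1)) = Add(3, 1) = 4)
Mul(Mul(11, Function('a')(5)), Function('c')(5)) = Mul(Mul(11, Pow(Add(7, 5), Rational(1, 2))), 4) = Mul(Mul(11, Pow(12, Rational(1, 2))), 4) = Mul(Mul(11, Mul(2, Pow(3, Rational(1, 2)))), 4) = Mul(Mul(22, Pow(3, Rational(1, 2))), 4) = Mul(88, Pow(3, Rational(1, 2)))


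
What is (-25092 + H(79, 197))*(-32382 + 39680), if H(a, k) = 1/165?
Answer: -30215026342/165 ≈ -1.8312e+8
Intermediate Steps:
H(a, k) = 1/165
(-25092 + H(79, 197))*(-32382 + 39680) = (-25092 + 1/165)*(-32382 + 39680) = -4140179/165*7298 = -30215026342/165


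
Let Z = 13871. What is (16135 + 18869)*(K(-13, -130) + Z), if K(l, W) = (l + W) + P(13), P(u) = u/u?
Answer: 480569916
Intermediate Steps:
P(u) = 1
K(l, W) = 1 + W + l (K(l, W) = (l + W) + 1 = (W + l) + 1 = 1 + W + l)
(16135 + 18869)*(K(-13, -130) + Z) = (16135 + 18869)*((1 - 130 - 13) + 13871) = 35004*(-142 + 13871) = 35004*13729 = 480569916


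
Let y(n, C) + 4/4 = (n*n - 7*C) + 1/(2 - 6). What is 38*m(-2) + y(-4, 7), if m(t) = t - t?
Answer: -137/4 ≈ -34.250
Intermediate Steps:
y(n, C) = -5/4 + n**2 - 7*C (y(n, C) = -1 + ((n*n - 7*C) + 1/(2 - 6)) = -1 + ((n**2 - 7*C) + 1/(-4)) = -1 + ((n**2 - 7*C) - 1/4) = -1 + (-1/4 + n**2 - 7*C) = -5/4 + n**2 - 7*C)
m(t) = 0
38*m(-2) + y(-4, 7) = 38*0 + (-5/4 + (-4)**2 - 7*7) = 0 + (-5/4 + 16 - 49) = 0 - 137/4 = -137/4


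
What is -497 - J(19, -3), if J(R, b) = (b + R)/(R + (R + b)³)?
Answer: -2045171/4115 ≈ -497.00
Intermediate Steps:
J(R, b) = (R + b)/(R + (R + b)³)
-497 - J(19, -3) = -497 - (19 - 3)/(19 + (19 - 3)³) = -497 - 16/(19 + 16³) = -497 - 16/(19 + 4096) = -497 - 16/4115 = -2045171/4115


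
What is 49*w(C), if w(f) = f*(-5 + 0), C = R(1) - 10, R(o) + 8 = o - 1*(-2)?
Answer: 3675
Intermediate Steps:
R(o) = -6 + o (R(o) = -8 + (o - 1*(-2)) = -8 + (o + 2) = -8 + (2 + o) = -6 + o)
C = -15 (C = (-6 + 1) - 10 = -5 - 10 = -15)
w(f) = -5*f (w(f) = f*(-5) = -5*f)
49*w(C) = 49*(-5*(-15)) = 49*75 = 3675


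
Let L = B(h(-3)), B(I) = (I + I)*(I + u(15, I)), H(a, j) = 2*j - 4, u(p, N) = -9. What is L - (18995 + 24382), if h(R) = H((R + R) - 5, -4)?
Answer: -42873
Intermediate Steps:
H(a, j) = -4 + 2*j
h(R) = -12 (h(R) = -4 + 2*(-4) = -4 - 8 = -12)
B(I) = 2*I*(-9 + I) (B(I) = (I + I)*(I - 9) = (2*I)*(-9 + I) = 2*I*(-9 + I))
L = 504 (L = 2*(-12)*(-9 - 12) = 2*(-12)*(-21) = 504)
L - (18995 + 24382) = 504 - (18995 + 24382) = 504 - 1*43377 = 504 - 43377 = -42873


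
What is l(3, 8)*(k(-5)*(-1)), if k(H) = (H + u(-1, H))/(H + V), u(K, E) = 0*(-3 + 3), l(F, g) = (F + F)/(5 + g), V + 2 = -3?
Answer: -3/13 ≈ -0.23077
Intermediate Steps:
V = -5 (V = -2 - 3 = -5)
l(F, g) = 2*F/(5 + g) (l(F, g) = (2*F)/(5 + g) = 2*F/(5 + g))
u(K, E) = 0 (u(K, E) = 0*0 = 0)
k(H) = H/(-5 + H) (k(H) = (H + 0)/(H - 5) = H/(-5 + H))
l(3, 8)*(k(-5)*(-1)) = (2*3/(5 + 8))*(-5/(-5 - 5)*(-1)) = (2*3/13)*(-5/(-10)*(-1)) = (2*3*(1/13))*(-5*(-⅒)*(-1)) = 6*((½)*(-1))/13 = (6/13)*(-½) = -3/13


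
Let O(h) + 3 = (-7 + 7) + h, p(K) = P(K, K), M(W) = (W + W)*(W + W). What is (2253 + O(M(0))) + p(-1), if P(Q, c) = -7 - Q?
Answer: 2244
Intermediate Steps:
M(W) = 4*W² (M(W) = (2*W)*(2*W) = 4*W²)
p(K) = -7 - K
O(h) = -3 + h (O(h) = -3 + ((-7 + 7) + h) = -3 + (0 + h) = -3 + h)
(2253 + O(M(0))) + p(-1) = (2253 + (-3 + 4*0²)) + (-7 - 1*(-1)) = (2253 + (-3 + 4*0)) + (-7 + 1) = (2253 + (-3 + 0)) - 6 = (2253 - 3) - 6 = 2250 - 6 = 2244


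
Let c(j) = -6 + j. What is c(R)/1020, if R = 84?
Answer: 13/170 ≈ 0.076471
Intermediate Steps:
c(R)/1020 = (-6 + 84)/1020 = 78*(1/1020) = 13/170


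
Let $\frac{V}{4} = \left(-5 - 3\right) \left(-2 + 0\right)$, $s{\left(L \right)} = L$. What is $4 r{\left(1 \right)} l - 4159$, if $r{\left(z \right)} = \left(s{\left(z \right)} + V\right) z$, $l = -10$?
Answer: $-6759$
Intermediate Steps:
$V = 64$ ($V = 4 \left(-5 - 3\right) \left(-2 + 0\right) = 4 \left(\left(-8\right) \left(-2\right)\right) = 4 \cdot 16 = 64$)
$r{\left(z \right)} = z \left(64 + z\right)$ ($r{\left(z \right)} = \left(z + 64\right) z = \left(64 + z\right) z = z \left(64 + z\right)$)
$4 r{\left(1 \right)} l - 4159 = 4 \cdot 1 \left(64 + 1\right) \left(-10\right) - 4159 = 4 \cdot 1 \cdot 65 \left(-10\right) - 4159 = 4 \cdot 65 \left(-10\right) - 4159 = 260 \left(-10\right) - 4159 = -2600 - 4159 = -6759$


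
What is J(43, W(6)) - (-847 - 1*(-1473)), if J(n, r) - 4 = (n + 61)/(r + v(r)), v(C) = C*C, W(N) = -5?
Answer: -3084/5 ≈ -616.80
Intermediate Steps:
v(C) = C**2
J(n, r) = 4 + (61 + n)/(r + r**2) (J(n, r) = 4 + (n + 61)/(r + r**2) = 4 + (61 + n)/(r + r**2))
J(43, W(6)) - (-847 - 1*(-1473)) = (61 + 43 + 4*(-5) + 4*(-5)**2)/((-5)*(1 - 5)) - (-847 - 1*(-1473)) = -1/5*(61 + 43 - 20 + 4*25)/(-4) - (-847 + 1473) = -1/5*(-1/4)*(61 + 43 - 20 + 100) - 1*626 = -1/5*(-1/4)*184 - 626 = 46/5 - 626 = -3084/5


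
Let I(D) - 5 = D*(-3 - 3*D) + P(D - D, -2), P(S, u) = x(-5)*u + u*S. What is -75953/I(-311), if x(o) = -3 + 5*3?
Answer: 75953/289249 ≈ 0.26259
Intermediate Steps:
x(o) = 12 (x(o) = -3 + 15 = 12)
P(S, u) = 12*u + S*u (P(S, u) = 12*u + u*S = 12*u + S*u)
I(D) = -19 + D*(-3 - 3*D) (I(D) = 5 + (D*(-3 - 3*D) - 2*(12 + (D - D))) = 5 + (D*(-3 - 3*D) - 2*(12 + 0)) = 5 + (D*(-3 - 3*D) - 2*12) = 5 + (D*(-3 - 3*D) - 24) = 5 + (-24 + D*(-3 - 3*D)) = -19 + D*(-3 - 3*D))
-75953/I(-311) = -75953/(-19 - 3*(-311) - 3*(-311)**2) = -75953/(-19 + 933 - 3*96721) = -75953/(-19 + 933 - 290163) = -75953/(-289249) = -75953*(-1/289249) = 75953/289249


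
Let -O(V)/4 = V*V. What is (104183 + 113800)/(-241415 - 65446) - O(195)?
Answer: 15557780039/102287 ≈ 1.5210e+5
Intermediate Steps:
O(V) = -4*V**2 (O(V) = -4*V*V = -4*V**2)
(104183 + 113800)/(-241415 - 65446) - O(195) = (104183 + 113800)/(-241415 - 65446) - (-4)*195**2 = 217983/(-306861) - (-4)*38025 = 217983*(-1/306861) - 1*(-152100) = -72661/102287 + 152100 = 15557780039/102287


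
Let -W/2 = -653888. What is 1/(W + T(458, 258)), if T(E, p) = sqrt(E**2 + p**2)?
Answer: 163472/213784723731 - sqrt(69082)/855138894924 ≈ 7.6435e-7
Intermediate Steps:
W = 1307776 (W = -2*(-653888) = 1307776)
1/(W + T(458, 258)) = 1/(1307776 + sqrt(458**2 + 258**2)) = 1/(1307776 + sqrt(209764 + 66564)) = 1/(1307776 + sqrt(276328)) = 1/(1307776 + 2*sqrt(69082))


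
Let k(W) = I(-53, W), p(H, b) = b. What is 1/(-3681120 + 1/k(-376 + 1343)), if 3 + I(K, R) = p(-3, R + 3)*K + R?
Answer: -50446/185697779521 ≈ -2.7166e-7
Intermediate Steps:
I(K, R) = -3 + R + K*(3 + R) (I(K, R) = -3 + ((R + 3)*K + R) = -3 + ((3 + R)*K + R) = -3 + (K*(3 + R) + R) = -3 + (R + K*(3 + R)) = -3 + R + K*(3 + R))
k(W) = -162 - 52*W (k(W) = -3 + W - 53*(3 + W) = -3 + W + (-159 - 53*W) = -162 - 52*W)
1/(-3681120 + 1/k(-376 + 1343)) = 1/(-3681120 + 1/(-162 - 52*(-376 + 1343))) = 1/(-3681120 + 1/(-162 - 52*967)) = 1/(-3681120 + 1/(-162 - 50284)) = 1/(-3681120 + 1/(-50446)) = 1/(-3681120 - 1/50446) = 1/(-185697779521/50446) = -50446/185697779521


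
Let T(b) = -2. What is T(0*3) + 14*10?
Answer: 138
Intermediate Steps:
T(0*3) + 14*10 = -2 + 14*10 = -2 + 140 = 138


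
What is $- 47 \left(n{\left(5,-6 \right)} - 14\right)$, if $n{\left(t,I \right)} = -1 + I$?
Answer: $987$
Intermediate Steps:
$- 47 \left(n{\left(5,-6 \right)} - 14\right) = - 47 \left(\left(-1 - 6\right) - 14\right) = - 47 \left(-7 - 14\right) = \left(-47\right) \left(-21\right) = 987$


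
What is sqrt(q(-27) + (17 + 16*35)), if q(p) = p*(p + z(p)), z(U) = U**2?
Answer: I*sqrt(18377) ≈ 135.56*I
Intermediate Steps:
q(p) = p*(p + p**2)
sqrt(q(-27) + (17 + 16*35)) = sqrt((-27)**2*(1 - 27) + (17 + 16*35)) = sqrt(729*(-26) + (17 + 560)) = sqrt(-18954 + 577) = sqrt(-18377) = I*sqrt(18377)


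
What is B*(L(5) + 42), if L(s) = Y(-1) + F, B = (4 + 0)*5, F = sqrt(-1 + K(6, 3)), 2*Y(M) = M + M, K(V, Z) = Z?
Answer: 820 + 20*sqrt(2) ≈ 848.28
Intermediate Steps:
Y(M) = M (Y(M) = (M + M)/2 = (2*M)/2 = M)
F = sqrt(2) (F = sqrt(-1 + 3) = sqrt(2) ≈ 1.4142)
B = 20 (B = 4*5 = 20)
L(s) = -1 + sqrt(2)
B*(L(5) + 42) = 20*((-1 + sqrt(2)) + 42) = 20*(41 + sqrt(2)) = 820 + 20*sqrt(2)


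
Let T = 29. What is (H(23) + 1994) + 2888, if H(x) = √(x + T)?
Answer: 4882 + 2*√13 ≈ 4889.2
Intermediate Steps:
H(x) = √(29 + x) (H(x) = √(x + 29) = √(29 + x))
(H(23) + 1994) + 2888 = (√(29 + 23) + 1994) + 2888 = (√52 + 1994) + 2888 = (2*√13 + 1994) + 2888 = (1994 + 2*√13) + 2888 = 4882 + 2*√13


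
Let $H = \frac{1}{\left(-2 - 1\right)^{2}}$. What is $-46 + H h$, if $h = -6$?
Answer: $- \frac{140}{3} \approx -46.667$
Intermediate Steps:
$H = \frac{1}{9}$ ($H = \frac{1}{\left(-3\right)^{2}} = \frac{1}{9} \approx 0.11111$)
$-46 + H h = -46 + \frac{1}{9} \left(-6\right) = -46 - \frac{2}{3} = - \frac{140}{3}$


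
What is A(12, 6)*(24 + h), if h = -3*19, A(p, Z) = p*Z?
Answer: -2376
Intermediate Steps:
A(p, Z) = Z*p
h = -57
A(12, 6)*(24 + h) = (6*12)*(24 - 57) = 72*(-33) = -2376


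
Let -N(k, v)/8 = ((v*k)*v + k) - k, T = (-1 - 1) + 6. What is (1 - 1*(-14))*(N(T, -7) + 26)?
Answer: -23130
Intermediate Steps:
T = 4 (T = -2 + 6 = 4)
N(k, v) = -8*k*v² (N(k, v) = -8*(((v*k)*v + k) - k) = -8*(((k*v)*v + k) - k) = -8*((k*v² + k) - k) = -8*((k + k*v²) - k) = -8*k*v²)
(1 - 1*(-14))*(N(T, -7) + 26) = (1 - 1*(-14))*(-8*4*(-7)² + 26) = (1 + 14)*(-8*4*49 + 26) = 15*(-1568 + 26) = 15*(-1542) = -23130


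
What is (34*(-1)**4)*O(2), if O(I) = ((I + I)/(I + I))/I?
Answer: 17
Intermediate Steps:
O(I) = 1/I (O(I) = ((2*I)/((2*I)))/I = ((2*I)*(1/(2*I)))/I = 1/I)
(34*(-1)**4)*O(2) = (34*(-1)**4)/2 = (34*1)*(1/2) = 34*(1/2) = 17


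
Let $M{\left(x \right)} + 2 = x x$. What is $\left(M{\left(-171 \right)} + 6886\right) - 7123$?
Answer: $29002$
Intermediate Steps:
$M{\left(x \right)} = -2 + x^{2}$ ($M{\left(x \right)} = -2 + x x = -2 + x^{2}$)
$\left(M{\left(-171 \right)} + 6886\right) - 7123 = \left(\left(-2 + \left(-171\right)^{2}\right) + 6886\right) - 7123 = \left(\left(-2 + 29241\right) + 6886\right) - 7123 = \left(29239 + 6886\right) - 7123 = 36125 - 7123 = 29002$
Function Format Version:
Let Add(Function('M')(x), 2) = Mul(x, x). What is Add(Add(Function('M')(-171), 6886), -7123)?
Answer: 29002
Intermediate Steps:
Function('M')(x) = Add(-2, Pow(x, 2)) (Function('M')(x) = Add(-2, Mul(x, x)) = Add(-2, Pow(x, 2)))
Add(Add(Function('M')(-171), 6886), -7123) = Add(Add(Add(-2, Pow(-171, 2)), 6886), -7123) = Add(Add(Add(-2, 29241), 6886), -7123) = Add(Add(29239, 6886), -7123) = Add(36125, -7123) = 29002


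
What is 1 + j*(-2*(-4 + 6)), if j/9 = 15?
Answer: -539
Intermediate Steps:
j = 135 (j = 9*15 = 135)
1 + j*(-2*(-4 + 6)) = 1 + 135*(-2*(-4 + 6)) = 1 + 135*(-2*2) = 1 + 135*(-4) = 1 - 540 = -539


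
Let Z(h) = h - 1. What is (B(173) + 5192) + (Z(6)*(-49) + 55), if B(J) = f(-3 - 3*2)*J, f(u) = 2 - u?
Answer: 6905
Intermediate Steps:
Z(h) = -1 + h
B(J) = 11*J (B(J) = (2 - (-3 - 3*2))*J = (2 - (-3 - 6))*J = (2 - 1*(-9))*J = (2 + 9)*J = 11*J)
(B(173) + 5192) + (Z(6)*(-49) + 55) = (11*173 + 5192) + ((-1 + 6)*(-49) + 55) = (1903 + 5192) + (5*(-49) + 55) = 7095 + (-245 + 55) = 7095 - 190 = 6905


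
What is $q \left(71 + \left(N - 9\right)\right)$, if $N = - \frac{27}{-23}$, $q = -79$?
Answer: $- \frac{114787}{23} \approx -4990.7$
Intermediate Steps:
$N = \frac{27}{23}$ ($N = \left(-27\right) \left(- \frac{1}{23}\right) = \frac{27}{23} \approx 1.1739$)
$q \left(71 + \left(N - 9\right)\right) = - 79 \left(71 + \left(\frac{27}{23} - 9\right)\right) = - 79 \left(71 - \frac{180}{23}\right) = \left(-79\right) \frac{1453}{23} = - \frac{114787}{23}$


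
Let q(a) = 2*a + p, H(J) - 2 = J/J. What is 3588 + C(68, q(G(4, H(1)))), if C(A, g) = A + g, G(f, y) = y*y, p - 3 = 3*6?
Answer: 3695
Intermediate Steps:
p = 21 (p = 3 + 3*6 = 3 + 18 = 21)
H(J) = 3 (H(J) = 2 + J/J = 2 + 1 = 3)
G(f, y) = y²
q(a) = 21 + 2*a (q(a) = 2*a + 21 = 21 + 2*a)
3588 + C(68, q(G(4, H(1)))) = 3588 + (68 + (21 + 2*3²)) = 3588 + (68 + (21 + 2*9)) = 3588 + (68 + (21 + 18)) = 3588 + (68 + 39) = 3588 + 107 = 3695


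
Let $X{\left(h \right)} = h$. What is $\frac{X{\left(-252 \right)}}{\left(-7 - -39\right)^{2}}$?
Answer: $- \frac{63}{256} \approx -0.24609$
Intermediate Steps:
$\frac{X{\left(-252 \right)}}{\left(-7 - -39\right)^{2}} = - \frac{252}{\left(-7 - -39\right)^{2}} = - \frac{252}{\left(-7 + 39\right)^{2}} = - \frac{252}{32^{2}} = - \frac{252}{1024} = \left(-252\right) \frac{1}{1024} = - \frac{63}{256}$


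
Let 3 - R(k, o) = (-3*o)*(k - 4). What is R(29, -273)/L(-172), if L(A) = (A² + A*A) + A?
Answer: -5118/14749 ≈ -0.34701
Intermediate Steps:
L(A) = A + 2*A² (L(A) = (A² + A²) + A = 2*A² + A = A + 2*A²)
R(k, o) = 3 + 3*o*(-4 + k) (R(k, o) = 3 - (-3*o)*(k - 4) = 3 - (-3*o)*(-4 + k) = 3 - (-3)*o*(-4 + k) = 3 + 3*o*(-4 + k))
R(29, -273)/L(-172) = (3 - 12*(-273) + 3*29*(-273))/((-172*(1 + 2*(-172)))) = (3 + 3276 - 23751)/((-172*(1 - 344))) = -20472/((-172*(-343))) = -20472/58996 = -20472*1/58996 = -5118/14749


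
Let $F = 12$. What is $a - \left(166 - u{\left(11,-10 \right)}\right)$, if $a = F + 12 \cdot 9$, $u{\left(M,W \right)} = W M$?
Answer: $-156$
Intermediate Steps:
$u{\left(M,W \right)} = M W$
$a = 120$ ($a = 12 + 12 \cdot 9 = 12 + 108 = 120$)
$a - \left(166 - u{\left(11,-10 \right)}\right) = 120 - \left(166 - 11 \left(-10\right)\right) = 120 - \left(166 - -110\right) = 120 - \left(166 + 110\right) = 120 - 276 = -156$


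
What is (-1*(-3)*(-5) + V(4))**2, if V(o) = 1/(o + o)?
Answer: 14161/64 ≈ 221.27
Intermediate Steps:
V(o) = 1/(2*o)
(-1*(-3)*(-5) + V(4))**2 = (-1*(-3)*(-5) + (1/2)/4)**2 = (3*(-5) + (1/2)*(1/4))**2 = (-15 + 1/8)**2 = (-119/8)**2 = 14161/64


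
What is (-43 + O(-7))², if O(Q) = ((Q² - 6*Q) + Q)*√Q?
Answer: (43 - 84*I*√7)² ≈ -47543.0 - 19113.0*I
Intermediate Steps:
O(Q) = √Q*(Q² - 5*Q) (O(Q) = (Q² - 5*Q)*√Q = √Q*(Q² - 5*Q))
(-43 + O(-7))² = (-43 + (-7)^(3/2)*(-5 - 7))² = (-43 - 7*I*√7*(-12))² = (-43 + 84*I*√7)²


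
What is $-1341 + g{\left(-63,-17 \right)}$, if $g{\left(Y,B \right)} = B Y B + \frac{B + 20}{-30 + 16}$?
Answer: $- \frac{273675}{14} \approx -19548.0$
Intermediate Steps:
$g{\left(Y,B \right)} = - \frac{10}{7} - \frac{B}{14} + Y B^{2}$ ($g{\left(Y,B \right)} = Y B^{2} + \frac{20 + B}{-14} = Y B^{2} + \left(20 + B\right) \left(- \frac{1}{14}\right) = Y B^{2} - \left(\frac{10}{7} + \frac{B}{14}\right) = - \frac{10}{7} - \frac{B}{14} + Y B^{2}$)
$-1341 + g{\left(-63,-17 \right)} = -1341 - \left(\frac{3}{14} + 18207\right) = -1341 - \frac{254901}{14} = - \frac{273675}{14}$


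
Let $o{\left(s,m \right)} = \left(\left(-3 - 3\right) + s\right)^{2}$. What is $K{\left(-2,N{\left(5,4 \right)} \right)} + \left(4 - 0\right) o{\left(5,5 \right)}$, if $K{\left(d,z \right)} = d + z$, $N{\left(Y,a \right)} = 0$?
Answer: $2$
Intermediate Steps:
$o{\left(s,m \right)} = \left(-6 + s\right)^{2}$ ($o{\left(s,m \right)} = \left(\left(-3 - 3\right) + s\right)^{2} = \left(-6 + s\right)^{2}$)
$K{\left(-2,N{\left(5,4 \right)} \right)} + \left(4 - 0\right) o{\left(5,5 \right)} = \left(-2 + 0\right) + \left(4 - 0\right) \left(-6 + 5\right)^{2} = -2 + \left(4 + 0\right) \left(-1\right)^{2} = -2 + 4 \cdot 1 = -2 + 4 = 2$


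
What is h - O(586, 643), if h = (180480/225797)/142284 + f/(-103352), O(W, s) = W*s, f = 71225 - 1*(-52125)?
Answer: -52130494123825396527/138350864398604 ≈ -3.7680e+5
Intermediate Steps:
f = 123350 (f = 71225 + 52125 = 123350)
h = -165120160206535/138350864398604 (h = (180480/225797)/142284 + 123350/(-103352) = (180480*(1/225797))*(1/142284) + 123350*(-1/103352) = (180480/225797)*(1/142284) - 61675/51676 = 15040/2677275029 - 61675/51676 = -165120160206535/138350864398604 ≈ -1.1935)
h - O(586, 643) = -165120160206535/138350864398604 - 586*643 = -165120160206535/138350864398604 - 1*376798 = -165120160206535/138350864398604 - 376798 = -52130494123825396527/138350864398604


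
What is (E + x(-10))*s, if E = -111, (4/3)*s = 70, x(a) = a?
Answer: -12705/2 ≈ -6352.5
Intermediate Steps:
s = 105/2 (s = (¾)*70 = 105/2 ≈ 52.500)
(E + x(-10))*s = (-111 - 10)*(105/2) = -121*105/2 = -12705/2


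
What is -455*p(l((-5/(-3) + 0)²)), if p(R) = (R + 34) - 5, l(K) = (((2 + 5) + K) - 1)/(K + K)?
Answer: -139139/10 ≈ -13914.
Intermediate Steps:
l(K) = (6 + K)/(2*K) (l(K) = ((7 + K) - 1)/((2*K)) = (6 + K)*(1/(2*K)) = (6 + K)/(2*K))
p(R) = 29 + R (p(R) = (34 + R) - 5 = 29 + R)
-455*p(l((-5/(-3) + 0)²)) = -455*(29 + (6 + (-5/(-3) + 0)²)/(2*((-5/(-3) + 0)²))) = -455*(29 + (6 + (-5*(-⅓) + 0)²)/(2*((-5*(-⅓) + 0)²))) = -455*(29 + (6 + (5/3 + 0)²)/(2*((5/3 + 0)²))) = -455*(29 + (6 + (5/3)²)/(2*((5/3)²))) = -455*(29 + (6 + 25/9)/(2*(25/9))) = -455*(29 + (½)*(9/25)*(79/9)) = -455*(29 + 79/50) = -455*1529/50 = -139139/10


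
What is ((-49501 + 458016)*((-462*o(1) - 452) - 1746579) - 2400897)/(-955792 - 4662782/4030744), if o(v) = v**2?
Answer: 1438732763316290624/1926278766015 ≈ 7.4690e+5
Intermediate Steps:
((-49501 + 458016)*((-462*o(1) - 452) - 1746579) - 2400897)/(-955792 - 4662782/4030744) = ((-49501 + 458016)*((-462*1**2 - 452) - 1746579) - 2400897)/(-955792 - 4662782/4030744) = (408515*((-462*1 - 452) - 1746579) - 2400897)/(-955792 - 4662782*1/4030744) = (408515*((-462 - 452) - 1746579) - 2400897)/(-955792 - 2331391/2015372) = (408515*(-914 - 1746579) - 2400897)/(-1926278766015/2015372) = (408515*(-1747493) - 2400897)*(-2015372/1926278766015) = (-713877102895 - 2400897)*(-2015372/1926278766015) = -713879503792*(-2015372/1926278766015) = 1438732763316290624/1926278766015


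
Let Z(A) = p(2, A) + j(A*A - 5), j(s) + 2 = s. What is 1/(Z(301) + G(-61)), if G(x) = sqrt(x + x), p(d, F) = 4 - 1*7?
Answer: 90591/8206729403 - I*sqrt(122)/8206729403 ≈ 1.1039e-5 - 1.3459e-9*I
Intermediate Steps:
p(d, F) = -3 (p(d, F) = 4 - 7 = -3)
j(s) = -2 + s
Z(A) = -10 + A**2 (Z(A) = -3 + (-2 + (A*A - 5)) = -3 + (-2 + (A**2 - 5)) = -3 + (-2 + (-5 + A**2)) = -3 + (-7 + A**2) = -10 + A**2)
G(x) = sqrt(2)*sqrt(x) (G(x) = sqrt(2*x) = sqrt(2)*sqrt(x))
1/(Z(301) + G(-61)) = 1/((-10 + 301**2) + sqrt(2)*sqrt(-61)) = 1/((-10 + 90601) + sqrt(2)*(I*sqrt(61))) = 1/(90591 + I*sqrt(122))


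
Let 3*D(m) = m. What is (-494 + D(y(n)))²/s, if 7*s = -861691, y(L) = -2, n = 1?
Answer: -15415792/7755219 ≈ -1.9878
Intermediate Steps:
D(m) = m/3
s = -861691/7 (s = (⅐)*(-861691) = -861691/7 ≈ -1.2310e+5)
(-494 + D(y(n)))²/s = (-494 + (⅓)*(-2))²/(-861691/7) = (-494 - ⅔)²*(-7/861691) = (-1484/3)²*(-7/861691) = (2202256/9)*(-7/861691) = -15415792/7755219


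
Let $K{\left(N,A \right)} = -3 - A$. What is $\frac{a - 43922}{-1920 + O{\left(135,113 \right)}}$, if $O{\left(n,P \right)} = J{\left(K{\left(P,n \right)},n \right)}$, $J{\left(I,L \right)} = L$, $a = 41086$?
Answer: $\frac{2836}{1785} \approx 1.5888$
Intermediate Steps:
$O{\left(n,P \right)} = n$
$\frac{a - 43922}{-1920 + O{\left(135,113 \right)}} = \frac{41086 - 43922}{-1920 + 135} = - \frac{2836}{-1785} = \left(-2836\right) \left(- \frac{1}{1785}\right) = \frac{2836}{1785}$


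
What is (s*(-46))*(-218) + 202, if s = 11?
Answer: 110510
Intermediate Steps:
(s*(-46))*(-218) + 202 = (11*(-46))*(-218) + 202 = -506*(-218) + 202 = 110308 + 202 = 110510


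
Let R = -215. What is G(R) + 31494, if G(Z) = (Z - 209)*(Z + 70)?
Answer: 92974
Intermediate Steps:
G(Z) = (-209 + Z)*(70 + Z)
G(R) + 31494 = (-14630 + (-215)**2 - 139*(-215)) + 31494 = (-14630 + 46225 + 29885) + 31494 = 61480 + 31494 = 92974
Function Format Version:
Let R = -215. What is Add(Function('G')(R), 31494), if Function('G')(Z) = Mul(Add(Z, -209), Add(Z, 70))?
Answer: 92974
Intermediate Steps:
Function('G')(Z) = Mul(Add(-209, Z), Add(70, Z))
Add(Function('G')(R), 31494) = Add(Add(-14630, Pow(-215, 2), Mul(-139, -215)), 31494) = Add(Add(-14630, 46225, 29885), 31494) = Add(61480, 31494) = 92974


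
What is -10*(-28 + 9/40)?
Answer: 1111/4 ≈ 277.75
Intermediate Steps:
-10*(-28 + 9/40) = -10*(-1111/40) = 1111/4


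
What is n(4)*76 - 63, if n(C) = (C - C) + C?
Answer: 241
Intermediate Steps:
n(C) = C (n(C) = 0 + C = C)
n(4)*76 - 63 = 4*76 - 63 = 304 - 63 = 241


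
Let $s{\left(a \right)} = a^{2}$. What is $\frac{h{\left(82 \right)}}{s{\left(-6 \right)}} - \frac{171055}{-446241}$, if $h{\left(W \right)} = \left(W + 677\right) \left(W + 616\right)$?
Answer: $\frac{4378085323}{297494} \approx 14717.0$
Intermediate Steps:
$h{\left(W \right)} = \left(616 + W\right) \left(677 + W\right)$ ($h{\left(W \right)} = \left(677 + W\right) \left(616 + W\right) = \left(616 + W\right) \left(677 + W\right)$)
$\frac{h{\left(82 \right)}}{s{\left(-6 \right)}} - \frac{171055}{-446241} = \frac{417032 + 82^{2} + 1293 \cdot 82}{\left(-6\right)^{2}} - \frac{171055}{-446241} = \frac{417032 + 6724 + 106026}{36} - - \frac{171055}{446241} = 529782 \cdot \frac{1}{36} + \frac{171055}{446241} = \frac{88297}{6} + \frac{171055}{446241} = \frac{4378085323}{297494}$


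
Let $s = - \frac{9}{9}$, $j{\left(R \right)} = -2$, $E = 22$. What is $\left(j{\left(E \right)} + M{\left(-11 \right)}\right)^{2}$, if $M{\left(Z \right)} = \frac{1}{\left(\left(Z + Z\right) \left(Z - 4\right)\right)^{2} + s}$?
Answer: $\frac{47435533209}{11858992201} \approx 4.0$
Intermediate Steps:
$s = -1$ ($s = \left(-9\right) \frac{1}{9} = -1$)
$M{\left(Z \right)} = \frac{1}{-1 + 4 Z^{2} \left(-4 + Z\right)^{2}}$ ($M{\left(Z \right)} = \frac{1}{\left(\left(Z + Z\right) \left(Z - 4\right)\right)^{2} - 1} = \frac{1}{\left(2 Z \left(-4 + Z\right)\right)^{2} - 1} = \frac{1}{4 Z^{2} \left(-4 + Z\right)^{2} - 1} = \frac{1}{-1 + 4 Z^{2} \left(-4 + Z\right)^{2}}$)
$\left(j{\left(E \right)} + M{\left(-11 \right)}\right)^{2} = \left(-2 + \frac{1}{-1 + 4 \left(-11\right)^{2} \left(-4 - 11\right)^{2}}\right)^{2} = \left(-2 + \frac{1}{-1 + 4 \cdot 121 \left(-15\right)^{2}}\right)^{2} = \left(-2 + \frac{1}{-1 + 4 \cdot 121 \cdot 225}\right)^{2} = \left(-2 + \frac{1}{-1 + 108900}\right)^{2} = \left(-2 + \frac{1}{108899}\right)^{2} = \left(- \frac{217797}{108899}\right)^{2} = \frac{47435533209}{11858992201}$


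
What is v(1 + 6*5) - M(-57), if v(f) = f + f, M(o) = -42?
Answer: 104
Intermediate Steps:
v(f) = 2*f
v(1 + 6*5) - M(-57) = 2*(1 + 6*5) - 1*(-42) = 2*(1 + 30) + 42 = 2*31 + 42 = 62 + 42 = 104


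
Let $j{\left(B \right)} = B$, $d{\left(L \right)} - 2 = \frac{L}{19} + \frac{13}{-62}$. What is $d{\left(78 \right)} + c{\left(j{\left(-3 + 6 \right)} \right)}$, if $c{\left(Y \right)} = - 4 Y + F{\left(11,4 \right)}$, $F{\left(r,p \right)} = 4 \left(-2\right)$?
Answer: $- \frac{16615}{1178} \approx -14.104$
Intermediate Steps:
$d{\left(L \right)} = \frac{111}{62} + \frac{L}{19}$ ($d{\left(L \right)} = 2 + \left(\frac{L}{19} + \frac{13}{-62}\right) = 2 + \left(L \frac{1}{19} + 13 \left(- \frac{1}{62}\right)\right) = 2 + \left(\frac{L}{19} - \frac{13}{62}\right) = 2 + \left(- \frac{13}{62} + \frac{L}{19}\right) = \frac{111}{62} + \frac{L}{19}$)
$F{\left(r,p \right)} = -8$
$c{\left(Y \right)} = -8 - 4 Y$ ($c{\left(Y \right)} = - 4 Y - 8 = -8 - 4 Y$)
$d{\left(78 \right)} + c{\left(j{\left(-3 + 6 \right)} \right)} = \left(\frac{111}{62} + \frac{1}{19} \cdot 78\right) - \left(8 + 4 \left(-3 + 6\right)\right) = \left(\frac{111}{62} + \frac{78}{19}\right) - 20 = \frac{6945}{1178} - 20 = - \frac{16615}{1178}$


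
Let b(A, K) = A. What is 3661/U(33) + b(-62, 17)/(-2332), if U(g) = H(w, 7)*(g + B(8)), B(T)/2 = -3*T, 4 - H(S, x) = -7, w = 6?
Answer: -387601/17490 ≈ -22.161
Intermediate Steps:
H(S, x) = 11 (H(S, x) = 4 - 1*(-7) = 4 + 7 = 11)
B(T) = -6*T (B(T) = 2*(-3*T) = -6*T)
U(g) = -528 + 11*g (U(g) = 11*(g - 6*8) = 11*(g - 48) = 11*(-48 + g) = -528 + 11*g)
3661/U(33) + b(-62, 17)/(-2332) = 3661/(-528 + 11*33) - 62/(-2332) = 3661/(-528 + 363) - 62*(-1/2332) = 3661/(-165) + 31/1166 = 3661*(-1/165) + 31/1166 = -3661/165 + 31/1166 = -387601/17490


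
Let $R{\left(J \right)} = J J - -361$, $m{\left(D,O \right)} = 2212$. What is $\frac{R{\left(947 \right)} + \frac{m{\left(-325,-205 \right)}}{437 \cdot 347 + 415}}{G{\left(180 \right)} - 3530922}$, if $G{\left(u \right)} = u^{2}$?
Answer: $- \frac{4872081764}{18998723721} \approx -0.25644$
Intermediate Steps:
$R{\left(J \right)} = 361 + J^{2}$ ($R{\left(J \right)} = J^{2} + 361 = 361 + J^{2}$)
$\frac{R{\left(947 \right)} + \frac{m{\left(-325,-205 \right)}}{437 \cdot 347 + 415}}{G{\left(180 \right)} - 3530922} = \frac{\left(361 + 947^{2}\right) + \frac{2212}{437 \cdot 347 + 415}}{180^{2} - 3530922} = \frac{\left(361 + 896809\right) + \frac{2212}{151639 + 415}}{32400 - 3530922} = \frac{897170 + \frac{2212}{152054}}{-3498522} = \left(897170 + 2212 \cdot \frac{1}{152054}\right) \left(- \frac{1}{3498522}\right) = \left(897170 + \frac{158}{10861}\right) \left(- \frac{1}{3498522}\right) = \frac{9744163528}{10861} \left(- \frac{1}{3498522}\right) = - \frac{4872081764}{18998723721}$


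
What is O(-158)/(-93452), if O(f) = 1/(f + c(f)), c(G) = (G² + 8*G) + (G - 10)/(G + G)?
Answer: -79/173807636720 ≈ -4.5453e-10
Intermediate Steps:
c(G) = G² + 8*G + (-10 + G)/(2*G) (c(G) = (G² + 8*G) + (-10 + G)/((2*G)) = (G² + 8*G) + (-10 + G)*(1/(2*G)) = (G² + 8*G) + (-10 + G)/(2*G) = G² + 8*G + (-10 + G)/(2*G))
O(f) = 1/(½ + f² - 5/f + 9*f) (O(f) = 1/(f + (½ + f² - 5/f + 8*f)) = 1/(½ + f² - 5/f + 9*f))
O(-158)/(-93452) = (2*(-158)/(-10 - 158 + 2*(-158)³ + 18*(-158)²))/(-93452) = (2*(-158)/(-10 - 158 + 2*(-3944312) + 18*24964))*(-1/93452) = (2*(-158)/(-10 - 158 - 7888624 + 449352))*(-1/93452) = (2*(-158)/(-7439440))*(-1/93452) = (2*(-158)*(-1/7439440))*(-1/93452) = (79/1859860)*(-1/93452) = -79/173807636720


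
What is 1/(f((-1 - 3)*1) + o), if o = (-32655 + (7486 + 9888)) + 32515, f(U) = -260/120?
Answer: 6/103391 ≈ 5.8032e-5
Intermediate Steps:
f(U) = -13/6 (f(U) = -260*1/120 = -13/6)
o = 17234 (o = (-32655 + 17374) + 32515 = -15281 + 32515 = 17234)
1/(f((-1 - 3)*1) + o) = 1/(-13/6 + 17234) = 1/(103391/6) = 6/103391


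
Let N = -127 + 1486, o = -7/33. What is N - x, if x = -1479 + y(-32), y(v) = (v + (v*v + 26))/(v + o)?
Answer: 3050388/1063 ≈ 2869.6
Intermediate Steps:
o = -7/33 (o = -7*1/33 = -7/33 ≈ -0.21212)
y(v) = (26 + v + v²)/(-7/33 + v) (y(v) = (v + (v*v + 26))/(v - 7/33) = (v + (v² + 26))/(-7/33 + v) = (v + (26 + v²))/(-7/33 + v) = (26 + v + v²)/(-7/33 + v))
N = 1359
x = -1605771/1063 (x = -1479 + 33*(26 - 32 + (-32)²)/(-7 + 33*(-32)) = -1479 + 33*(26 - 32 + 1024)/(-7 - 1056) = -1479 + 33*1018/(-1063) = -1479 + 33*(-1/1063)*1018 = -1479 - 33594/1063 = -1605771/1063 ≈ -1510.6)
N - x = 1359 - 1*(-1605771/1063) = 1359 + 1605771/1063 = 3050388/1063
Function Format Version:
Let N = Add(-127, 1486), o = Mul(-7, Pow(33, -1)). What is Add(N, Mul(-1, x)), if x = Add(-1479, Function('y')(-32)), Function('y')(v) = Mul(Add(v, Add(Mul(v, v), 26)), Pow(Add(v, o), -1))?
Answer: Rational(3050388, 1063) ≈ 2869.6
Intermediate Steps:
o = Rational(-7, 33) (o = Mul(-7, Rational(1, 33)) = Rational(-7, 33) ≈ -0.21212)
Function('y')(v) = Mul(Pow(Add(Rational(-7, 33), v), -1), Add(26, v, Pow(v, 2))) (Function('y')(v) = Mul(Add(v, Add(Mul(v, v), 26)), Pow(Add(v, Rational(-7, 33)), -1)) = Mul(Add(v, Add(Pow(v, 2), 26)), Pow(Add(Rational(-7, 33), v), -1)) = Mul(Add(v, Add(26, Pow(v, 2))), Pow(Add(Rational(-7, 33), v), -1)) = Mul(Add(26, v, Pow(v, 2)), Pow(Add(Rational(-7, 33), v), -1)) = Mul(Pow(Add(Rational(-7, 33), v), -1), Add(26, v, Pow(v, 2))))
N = 1359
x = Rational(-1605771, 1063) (x = Add(-1479, Mul(33, Pow(Add(-7, Mul(33, -32)), -1), Add(26, -32, Pow(-32, 2)))) = Add(-1479, Mul(33, Pow(Add(-7, -1056), -1), Add(26, -32, 1024))) = Add(-1479, Mul(33, Pow(-1063, -1), 1018)) = Add(-1479, Mul(33, Rational(-1, 1063), 1018)) = Add(-1479, Rational(-33594, 1063)) = Rational(-1605771, 1063) ≈ -1510.6)
Add(N, Mul(-1, x)) = Add(1359, Mul(-1, Rational(-1605771, 1063))) = Add(1359, Rational(1605771, 1063)) = Rational(3050388, 1063)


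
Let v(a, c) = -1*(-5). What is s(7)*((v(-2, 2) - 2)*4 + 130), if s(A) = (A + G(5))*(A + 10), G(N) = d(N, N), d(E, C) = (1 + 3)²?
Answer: 55522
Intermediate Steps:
d(E, C) = 16 (d(E, C) = 4² = 16)
G(N) = 16
s(A) = (10 + A)*(16 + A) (s(A) = (A + 16)*(A + 10) = (16 + A)*(10 + A) = (10 + A)*(16 + A))
v(a, c) = 5
s(7)*((v(-2, 2) - 2)*4 + 130) = (160 + 7² + 26*7)*((5 - 2)*4 + 130) = (160 + 49 + 182)*(3*4 + 130) = 391*(12 + 130) = 391*142 = 55522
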